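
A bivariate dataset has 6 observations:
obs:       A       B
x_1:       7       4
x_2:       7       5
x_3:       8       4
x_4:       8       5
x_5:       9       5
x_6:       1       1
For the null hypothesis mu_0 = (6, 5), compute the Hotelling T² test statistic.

Step 1 — sample mean vector:
  mean(A) = (7 + 7 + 8 + 8 + 9 + 1) / 6 = 40/6 = 6.6667
  mean(B) = (4 + 5 + 4 + 5 + 5 + 1) / 6 = 24/6 = 4
  x̄ = (6.6667, 4),  deviation x̄ - mu_0 = (6.6667, 4) - (6, 5) = (0.6667, -1).

Step 2 — sample covariance matrix, S[i,j] = (1/(n-1)) · Σ_k (x_{k,i} - mean_i) · (x_{k,j} - mean_j), divisor n-1 = 5:
  S[A,A] = ((0.3333)·(0.3333) + (0.3333)·(0.3333) + (1.3333)·(1.3333) + (1.3333)·(1.3333) + (2.3333)·(2.3333) + (-5.6667)·(-5.6667)) / 5 = 41.3333/5 = 8.2667
  S[A,B] = ((0.3333)·(0) + (0.3333)·(1) + (1.3333)·(0) + (1.3333)·(1) + (2.3333)·(1) + (-5.6667)·(-3)) / 5 = 21/5 = 4.2
  S[B,B] = ((0)·(0) + (1)·(1) + (0)·(0) + (1)·(1) + (1)·(1) + (-3)·(-3)) / 5 = 12/5 = 2.4
  S = [[8.2667, 4.2],
 [4.2, 2.4]].

Step 3 — invert S. det(S) = 8.2667·2.4 - (4.2)² = 2.2.
  S^{-1} = (1/det) · [[d, -b], [-b, a]] = [[1.0909, -1.9091],
 [-1.9091, 3.7576]].

Step 4 — quadratic form (x̄ - mu_0)^T · S^{-1} · (x̄ - mu_0):
  S^{-1} · (x̄ - mu_0) = (2.6364, -5.0303),
  (x̄ - mu_0)^T · [...] = (0.6667)·(2.6364) + (-1)·(-5.0303) = 6.7879.

Step 5 — scale by n: T² = 6 · 6.7879 = 40.7273.

T² ≈ 40.7273


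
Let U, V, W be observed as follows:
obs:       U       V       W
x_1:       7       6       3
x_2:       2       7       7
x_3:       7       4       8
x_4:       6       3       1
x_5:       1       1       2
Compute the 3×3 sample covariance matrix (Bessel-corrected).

Step 1 — column means:
  mean(U) = (7 + 2 + 7 + 6 + 1) / 5 = 23/5 = 4.6
  mean(V) = (6 + 7 + 4 + 3 + 1) / 5 = 21/5 = 4.2
  mean(W) = (3 + 7 + 8 + 1 + 2) / 5 = 21/5 = 4.2

Step 2 — sample covariance S[i,j] = (1/(n-1)) · Σ_k (x_{k,i} - mean_i) · (x_{k,j} - mean_j), with n-1 = 4.
  S[U,U] = ((2.4)·(2.4) + (-2.6)·(-2.6) + (2.4)·(2.4) + (1.4)·(1.4) + (-3.6)·(-3.6)) / 4 = 33.2/4 = 8.3
  S[U,V] = ((2.4)·(1.8) + (-2.6)·(2.8) + (2.4)·(-0.2) + (1.4)·(-1.2) + (-3.6)·(-3.2)) / 4 = 6.4/4 = 1.6
  S[U,W] = ((2.4)·(-1.2) + (-2.6)·(2.8) + (2.4)·(3.8) + (1.4)·(-3.2) + (-3.6)·(-2.2)) / 4 = 2.4/4 = 0.6
  S[V,V] = ((1.8)·(1.8) + (2.8)·(2.8) + (-0.2)·(-0.2) + (-1.2)·(-1.2) + (-3.2)·(-3.2)) / 4 = 22.8/4 = 5.7
  S[V,W] = ((1.8)·(-1.2) + (2.8)·(2.8) + (-0.2)·(3.8) + (-1.2)·(-3.2) + (-3.2)·(-2.2)) / 4 = 15.8/4 = 3.95
  S[W,W] = ((-1.2)·(-1.2) + (2.8)·(2.8) + (3.8)·(3.8) + (-3.2)·(-3.2) + (-2.2)·(-2.2)) / 4 = 38.8/4 = 9.7

S is symmetric (S[j,i] = S[i,j]). Assembling:

S = [[8.3, 1.6, 0.6],
 [1.6, 5.7, 3.95],
 [0.6, 3.95, 9.7]]


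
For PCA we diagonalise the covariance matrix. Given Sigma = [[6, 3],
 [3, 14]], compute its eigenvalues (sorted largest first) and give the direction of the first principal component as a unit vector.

Step 1 — characteristic polynomial of 2×2 Sigma:
  det(Sigma - λI) = λ² - trace · λ + det = 0.
  trace = 6 + 14 = 20, det = 6·14 - (3)² = 75.
Step 2 — discriminant:
  Δ = trace² - 4·det = 400 - 300 = 100.
Step 3 — eigenvalues:
  λ = (trace ± √Δ)/2 = (20 ± 10)/2,
  λ_1 = 15,  λ_2 = 5.

Step 4 — unit eigenvector for λ_1: solve (Sigma - λ_1 I)v = 0. First row:
  (6 - 15)·v_x + (3)·v_y = 0, i.e. (-9)·v_x + (3)·v_y = 0,
  so v ∝ (b, λ_1 - a) = (3, 9) = u.
  ||u|| = √((3)² + (9)²) = √(90) ≈ 9.4868,
  v_1 = u/||u|| ≈ (0.3162, 0.9487) (||v_1|| = 1).

λ_1 = 15,  λ_2 = 5;  v_1 ≈ (0.3162, 0.9487)


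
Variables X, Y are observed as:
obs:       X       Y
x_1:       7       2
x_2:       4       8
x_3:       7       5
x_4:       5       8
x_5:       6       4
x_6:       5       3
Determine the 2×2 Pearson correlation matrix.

Step 1 — column means:
  mean(X) = (7 + 4 + 7 + 5 + 6 + 5) / 6 = 34/6 = 5.6667
  mean(Y) = (2 + 8 + 5 + 8 + 4 + 3) / 6 = 30/6 = 5

Step 2 — sample variances and covariances s[i,j] = (1/(n-1)) · Σ_k (x_{k,i} - mean_i) · (x_{k,j} - mean_j), with n-1 = 5:
  s[X,X] = ((1.3333)·(1.3333) + (-1.6667)·(-1.6667) + (1.3333)·(1.3333) + (-0.6667)·(-0.6667) + (0.3333)·(0.3333) + (-0.6667)·(-0.6667)) / 5 = 7.3333/5 = 1.4667
  s[X,Y] = ((1.3333)·(-3) + (-1.6667)·(3) + (1.3333)·(0) + (-0.6667)·(3) + (0.3333)·(-1) + (-0.6667)·(-2)) / 5 = -10/5 = -2
  s[Y,Y] = ((-3)·(-3) + (3)·(3) + (0)·(0) + (3)·(3) + (-1)·(-1) + (-2)·(-2)) / 5 = 32/5 = 6.4
  Sample standard deviations s_i = √(s[i,i]):
  s(X) = √(1.4667) = 1.2111
  s(Y) = √(6.4) = 2.5298

Step 3 — r_{ij} = s_{ij} / (s_i · s_j):
  r[X,X] = 1 (diagonal).
  r[X,Y] = -2 / (1.2111 · 2.5298) = -2 / 3.0638 = -0.6528
  r[Y,Y] = 1 (diagonal).

R is symmetric with unit diagonal. Assembling:

R = [[1, -0.6528],
 [-0.6528, 1]]


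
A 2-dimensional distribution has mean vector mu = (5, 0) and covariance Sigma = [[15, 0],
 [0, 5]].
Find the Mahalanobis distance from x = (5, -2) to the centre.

Step 1 — centre the observation: (x - mu) = (0, -2).

Step 2 — invert Sigma. det(Sigma) = 15·5 - (0)² = 75.
  Sigma^{-1} = (1/det) · [[d, -b], [-b, a]] = [[0.0667, 0],
 [0, 0.2]].

Step 3 — form the quadratic (x - mu)^T · Sigma^{-1} · (x - mu):
  Sigma^{-1} · (x - mu) = (0, -0.4).
  (x - mu)^T · [Sigma^{-1} · (x - mu)] = (0)·(0) + (-2)·(-0.4) = 0.8.

Step 4 — take square root: d = √(0.8) ≈ 0.8944.

d(x, mu) = √(0.8) ≈ 0.8944


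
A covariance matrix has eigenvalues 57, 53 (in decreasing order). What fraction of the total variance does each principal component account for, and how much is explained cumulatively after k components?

Step 1 — total variance = trace(Sigma) = Σ λ_i = 57 + 53 = 110.

Step 2 — fraction explained by component i = λ_i / Σ λ:
  PC1: 57/110 = 0.5182
  PC2: 53/110 = 0.4818

Step 3 — cumulative fraction after k components = (λ_1 + ... + λ_k) / Σ λ:
  k = 1: 57/110 = 0.5182
  k = 2: (57 + 53)/110 = 110/110 = 1

Summary (fraction, with percent):

explained: PC1 0.5182 (51.82%), PC2 0.4818 (48.18%);  cumulative: 0.5182, 1


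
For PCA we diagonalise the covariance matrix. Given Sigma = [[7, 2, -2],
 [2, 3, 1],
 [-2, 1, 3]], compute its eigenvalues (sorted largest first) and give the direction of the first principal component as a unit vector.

Step 1 — characteristic polynomial p(λ) = det(λI - Sigma) = λ³ - tr·λ² + c_1·λ - det, where tr = trace, c_1 = sum of the principal 2×2 minors, det = det(Sigma):
  tr = 7 + 3 + 3 = 13,
  c_1 = (7·3 - (2)²) + (7·3 - (-2)²) + (3·3 - (1)²) = 17 + 17 + 8 = 42,
  det = 7·(3·3 - (1)²) - (2)·((2)·3 - (1)·(-2)) + (-2)·((2)·(1) - 3·(-2)) = 7·(8) - (2)·(8) + (-2)·(8) = 24.
  So p(λ) = λ³ - 13λ² + 42λ - 24.
Step 2 — look for an integer root (rational root theorem: any rational root is an integer divisor of 24). Testing λ = 4:
  p(4) = 64 - 208 + 168 - 24 = 0  ✓
  Dividing out (λ - 4): p(λ) = (λ - 4)(λ² - 9λ + 6).
Step 3 — remaining eigenvalues from the quadratic λ² - 9λ + 6 = 0:
  Δ = 9² - 4·6 = 81 - 24 = 57,  λ = (9 ± √57)/2 = (9 ± 7.5498)/2 ≈ 8.2749 or 0.7251.
  Sorted: λ_1 = 8.2749,  λ_2 = 4,  λ_3 = 0.7251  (check: sum = 13 = tr ✓).

Step 4 — unit eigenvector for λ_1 ≈ 8.2749: v spans the null space of (Sigma - λ_1 I), whose rows are
  r_1 = (-1.2749, 2, -2),  r_2 = (2, -5.2749, 1),  r_3 = (-2, 1, -5.2749).
  v is orthogonal to every row, so take v ∝ r_1 × r_2 = ((2)·(1) - (-2)·(-5.2749), (-2)·(2) - (-1.2749)·(1), (-1.2749)·(-5.2749) - (2)·(2)) ≈ (-8.5498, -2.7251, 2.7251).
  Rescale (multiply by -1 so the first nonzero entry is positive): u = (8.5498, 2.7251, -2.7251).
  ||u|| = √((8.5498)² + (2.7251)² + (-2.7251)²) = √(87.9518) ≈ 9.3783,  v_1 = u/||u|| ≈ (0.9117, 0.2906, -0.2906) (||v_1|| = 1).

λ_1 = 8.2749,  λ_2 = 4,  λ_3 = 0.7251;  v_1 ≈ (0.9117, 0.2906, -0.2906)


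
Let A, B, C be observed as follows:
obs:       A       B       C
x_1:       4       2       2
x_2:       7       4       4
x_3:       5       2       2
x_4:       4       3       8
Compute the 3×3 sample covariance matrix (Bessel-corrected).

Step 1 — column means:
  mean(A) = (4 + 7 + 5 + 4) / 4 = 20/4 = 5
  mean(B) = (2 + 4 + 2 + 3) / 4 = 11/4 = 2.75
  mean(C) = (2 + 4 + 2 + 8) / 4 = 16/4 = 4

Step 2 — sample covariance S[i,j] = (1/(n-1)) · Σ_k (x_{k,i} - mean_i) · (x_{k,j} - mean_j), with n-1 = 3.
  S[A,A] = ((-1)·(-1) + (2)·(2) + (0)·(0) + (-1)·(-1)) / 3 = 6/3 = 2
  S[A,B] = ((-1)·(-0.75) + (2)·(1.25) + (0)·(-0.75) + (-1)·(0.25)) / 3 = 3/3 = 1
  S[A,C] = ((-1)·(-2) + (2)·(0) + (0)·(-2) + (-1)·(4)) / 3 = -2/3 = -0.6667
  S[B,B] = ((-0.75)·(-0.75) + (1.25)·(1.25) + (-0.75)·(-0.75) + (0.25)·(0.25)) / 3 = 2.75/3 = 0.9167
  S[B,C] = ((-0.75)·(-2) + (1.25)·(0) + (-0.75)·(-2) + (0.25)·(4)) / 3 = 4/3 = 1.3333
  S[C,C] = ((-2)·(-2) + (0)·(0) + (-2)·(-2) + (4)·(4)) / 3 = 24/3 = 8

S is symmetric (S[j,i] = S[i,j]). Assembling:

S = [[2, 1, -0.6667],
 [1, 0.9167, 1.3333],
 [-0.6667, 1.3333, 8]]


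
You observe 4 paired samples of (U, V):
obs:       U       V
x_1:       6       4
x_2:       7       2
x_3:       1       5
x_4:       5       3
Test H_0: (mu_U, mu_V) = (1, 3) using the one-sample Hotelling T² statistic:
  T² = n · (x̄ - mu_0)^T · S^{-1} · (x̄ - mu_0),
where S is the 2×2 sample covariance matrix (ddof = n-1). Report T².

Step 1 — sample mean vector:
  mean(U) = (6 + 7 + 1 + 5) / 4 = 19/4 = 4.75
  mean(V) = (4 + 2 + 5 + 3) / 4 = 14/4 = 3.5
  x̄ = (4.75, 3.5),  deviation x̄ - mu_0 = (4.75, 3.5) - (1, 3) = (3.75, 0.5).

Step 2 — sample covariance matrix, S[i,j] = (1/(n-1)) · Σ_k (x_{k,i} - mean_i) · (x_{k,j} - mean_j), divisor n-1 = 3:
  S[U,U] = ((1.25)·(1.25) + (2.25)·(2.25) + (-3.75)·(-3.75) + (0.25)·(0.25)) / 3 = 20.75/3 = 6.9167
  S[U,V] = ((1.25)·(0.5) + (2.25)·(-1.5) + (-3.75)·(1.5) + (0.25)·(-0.5)) / 3 = -8.5/3 = -2.8333
  S[V,V] = ((0.5)·(0.5) + (-1.5)·(-1.5) + (1.5)·(1.5) + (-0.5)·(-0.5)) / 3 = 5/3 = 1.6667
  S = [[6.9167, -2.8333],
 [-2.8333, 1.6667]].

Step 3 — invert S. det(S) = 6.9167·1.6667 - (-2.8333)² = 3.5.
  S^{-1} = (1/det) · [[d, -b], [-b, a]] = [[0.4762, 0.8095],
 [0.8095, 1.9762]].

Step 4 — quadratic form (x̄ - mu_0)^T · S^{-1} · (x̄ - mu_0):
  S^{-1} · (x̄ - mu_0) = (2.1905, 4.0238),
  (x̄ - mu_0)^T · [...] = (3.75)·(2.1905) + (0.5)·(4.0238) = 10.2262.

Step 5 — scale by n: T² = 4 · 10.2262 = 40.9048.

T² ≈ 40.9048


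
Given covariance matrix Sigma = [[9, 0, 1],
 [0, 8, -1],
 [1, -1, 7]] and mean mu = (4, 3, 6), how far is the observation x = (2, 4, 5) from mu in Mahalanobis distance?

Step 1 — centre the observation: (x - mu) = (-2, 1, -1).

Step 2 — invert Sigma (cofactor / det for 3×3, or solve directly):
  Sigma^{-1} = [[0.1129, -0.0021, -0.0164],
 [-0.0021, 0.1273, 0.0185],
 [-0.0164, 0.0185, 0.1478]].

Step 3 — form the quadratic (x - mu)^T · Sigma^{-1} · (x - mu):
  Sigma^{-1} · (x - mu) = (-0.2115, 0.1129, -0.0965).
  (x - mu)^T · [Sigma^{-1} · (x - mu)] = (-2)·(-0.2115) + (1)·(0.1129) + (-1)·(-0.0965) = 0.6324.

Step 4 — take square root: d = √(0.6324) ≈ 0.7953.

d(x, mu) = √(0.6324) ≈ 0.7953


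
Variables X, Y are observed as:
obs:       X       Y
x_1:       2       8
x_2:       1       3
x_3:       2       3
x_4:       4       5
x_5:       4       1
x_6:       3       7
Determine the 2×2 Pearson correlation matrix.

Step 1 — column means:
  mean(X) = (2 + 1 + 2 + 4 + 4 + 3) / 6 = 16/6 = 2.6667
  mean(Y) = (8 + 3 + 3 + 5 + 1 + 7) / 6 = 27/6 = 4.5

Step 2 — sample variances and covariances s[i,j] = (1/(n-1)) · Σ_k (x_{k,i} - mean_i) · (x_{k,j} - mean_j), with n-1 = 5:
  s[X,X] = ((-0.6667)·(-0.6667) + (-1.6667)·(-1.6667) + (-0.6667)·(-0.6667) + (1.3333)·(1.3333) + (1.3333)·(1.3333) + (0.3333)·(0.3333)) / 5 = 7.3333/5 = 1.4667
  s[X,Y] = ((-0.6667)·(3.5) + (-1.6667)·(-1.5) + (-0.6667)·(-1.5) + (1.3333)·(0.5) + (1.3333)·(-3.5) + (0.3333)·(2.5)) / 5 = -2/5 = -0.4
  s[Y,Y] = ((3.5)·(3.5) + (-1.5)·(-1.5) + (-1.5)·(-1.5) + (0.5)·(0.5) + (-3.5)·(-3.5) + (2.5)·(2.5)) / 5 = 35.5/5 = 7.1
  Sample standard deviations s_i = √(s[i,i]):
  s(X) = √(1.4667) = 1.2111
  s(Y) = √(7.1) = 2.6646

Step 3 — r_{ij} = s_{ij} / (s_i · s_j):
  r[X,X] = 1 (diagonal).
  r[X,Y] = -0.4 / (1.2111 · 2.6646) = -0.4 / 3.227 = -0.124
  r[Y,Y] = 1 (diagonal).

R is symmetric with unit diagonal. Assembling:

R = [[1, -0.124],
 [-0.124, 1]]


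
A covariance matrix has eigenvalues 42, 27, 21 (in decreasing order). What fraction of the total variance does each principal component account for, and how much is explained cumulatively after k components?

Step 1 — total variance = trace(Sigma) = Σ λ_i = 42 + 27 + 21 = 90.

Step 2 — fraction explained by component i = λ_i / Σ λ:
  PC1: 42/90 = 0.4667
  PC2: 27/90 = 0.3
  PC3: 21/90 = 0.2333

Step 3 — cumulative fraction after k components = (λ_1 + ... + λ_k) / Σ λ:
  k = 1: 42/90 = 0.4667
  k = 2: (42 + 27)/90 = 69/90 = 0.7667
  k = 3: (42 + 27 + 21)/90 = 90/90 = 1

Summary (fraction, with percent):

explained: PC1 0.4667 (46.67%), PC2 0.3 (30%), PC3 0.2333 (23.33%);  cumulative: 0.4667, 0.7667, 1


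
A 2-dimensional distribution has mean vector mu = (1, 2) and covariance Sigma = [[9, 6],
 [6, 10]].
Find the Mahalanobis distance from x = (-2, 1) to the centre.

Step 1 — centre the observation: (x - mu) = (-3, -1).

Step 2 — invert Sigma. det(Sigma) = 9·10 - (6)² = 54.
  Sigma^{-1} = (1/det) · [[d, -b], [-b, a]] = [[0.1852, -0.1111],
 [-0.1111, 0.1667]].

Step 3 — form the quadratic (x - mu)^T · Sigma^{-1} · (x - mu):
  Sigma^{-1} · (x - mu) = (-0.4444, 0.1667).
  (x - mu)^T · [Sigma^{-1} · (x - mu)] = (-3)·(-0.4444) + (-1)·(0.1667) = 1.1667.

Step 4 — take square root: d = √(1.1667) ≈ 1.0801.

d(x, mu) = √(1.1667) ≈ 1.0801


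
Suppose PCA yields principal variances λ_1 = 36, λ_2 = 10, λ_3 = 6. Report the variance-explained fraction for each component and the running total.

Step 1 — total variance = trace(Sigma) = Σ λ_i = 36 + 10 + 6 = 52.

Step 2 — fraction explained by component i = λ_i / Σ λ:
  PC1: 36/52 = 0.6923
  PC2: 10/52 = 0.1923
  PC3: 6/52 = 0.1154

Step 3 — cumulative fraction after k components = (λ_1 + ... + λ_k) / Σ λ:
  k = 1: 36/52 = 0.6923
  k = 2: (36 + 10)/52 = 46/52 = 0.8846
  k = 3: (36 + 10 + 6)/52 = 52/52 = 1

Summary (fraction, with percent):

explained: PC1 0.6923 (69.23%), PC2 0.1923 (19.23%), PC3 0.1154 (11.54%);  cumulative: 0.6923, 0.8846, 1


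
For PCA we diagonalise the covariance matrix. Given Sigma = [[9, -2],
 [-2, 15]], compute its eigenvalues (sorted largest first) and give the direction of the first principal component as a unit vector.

Step 1 — characteristic polynomial of 2×2 Sigma:
  det(Sigma - λI) = λ² - trace · λ + det = 0.
  trace = 9 + 15 = 24, det = 9·15 - (-2)² = 131.
Step 2 — discriminant:
  Δ = trace² - 4·det = 576 - 524 = 52.
Step 3 — eigenvalues:
  λ = (trace ± √Δ)/2 = (24 ± 7.2111)/2,
  λ_1 = 15.6056,  λ_2 = 8.3944.

Step 4 — unit eigenvector for λ_1: solve (Sigma - λ_1 I)v = 0. First row:
  (9 - 15.6056)·v_x + (-2)·v_y = 0, i.e. (-6.6056)·v_x + (-2)·v_y = 0,
  so v ∝ (b, λ_1 - a) = (-2, 6.6056); multiply by -1 so the first entry is positive: u = (2, -6.6056).
  ||u|| = √((2)² + (-6.6056)²) = √(47.6333) ≈ 6.9017,
  v_1 = u/||u|| ≈ (0.2898, -0.9571) (||v_1|| = 1).

λ_1 = 15.6056,  λ_2 = 8.3944;  v_1 ≈ (0.2898, -0.9571)


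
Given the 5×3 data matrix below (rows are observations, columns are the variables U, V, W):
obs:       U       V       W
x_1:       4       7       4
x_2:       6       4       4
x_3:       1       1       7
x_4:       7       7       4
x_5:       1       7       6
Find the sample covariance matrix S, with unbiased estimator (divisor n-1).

Step 1 — column means:
  mean(U) = (4 + 6 + 1 + 7 + 1) / 5 = 19/5 = 3.8
  mean(V) = (7 + 4 + 1 + 7 + 7) / 5 = 26/5 = 5.2
  mean(W) = (4 + 4 + 7 + 4 + 6) / 5 = 25/5 = 5

Step 2 — sample covariance S[i,j] = (1/(n-1)) · Σ_k (x_{k,i} - mean_i) · (x_{k,j} - mean_j), with n-1 = 4.
  S[U,U] = ((0.2)·(0.2) + (2.2)·(2.2) + (-2.8)·(-2.8) + (3.2)·(3.2) + (-2.8)·(-2.8)) / 4 = 30.8/4 = 7.7
  S[U,V] = ((0.2)·(1.8) + (2.2)·(-1.2) + (-2.8)·(-4.2) + (3.2)·(1.8) + (-2.8)·(1.8)) / 4 = 10.2/4 = 2.55
  S[U,W] = ((0.2)·(-1) + (2.2)·(-1) + (-2.8)·(2) + (3.2)·(-1) + (-2.8)·(1)) / 4 = -14/4 = -3.5
  S[V,V] = ((1.8)·(1.8) + (-1.2)·(-1.2) + (-4.2)·(-4.2) + (1.8)·(1.8) + (1.8)·(1.8)) / 4 = 28.8/4 = 7.2
  S[V,W] = ((1.8)·(-1) + (-1.2)·(-1) + (-4.2)·(2) + (1.8)·(-1) + (1.8)·(1)) / 4 = -9/4 = -2.25
  S[W,W] = ((-1)·(-1) + (-1)·(-1) + (2)·(2) + (-1)·(-1) + (1)·(1)) / 4 = 8/4 = 2

S is symmetric (S[j,i] = S[i,j]). Assembling:

S = [[7.7, 2.55, -3.5],
 [2.55, 7.2, -2.25],
 [-3.5, -2.25, 2]]


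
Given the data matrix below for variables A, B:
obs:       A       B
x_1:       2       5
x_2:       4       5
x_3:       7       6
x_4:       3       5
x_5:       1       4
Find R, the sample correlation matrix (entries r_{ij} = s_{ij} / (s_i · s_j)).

Step 1 — column means:
  mean(A) = (2 + 4 + 7 + 3 + 1) / 5 = 17/5 = 3.4
  mean(B) = (5 + 5 + 6 + 5 + 4) / 5 = 25/5 = 5

Step 2 — sample variances and covariances s[i,j] = (1/(n-1)) · Σ_k (x_{k,i} - mean_i) · (x_{k,j} - mean_j), with n-1 = 4:
  s[A,A] = ((-1.4)·(-1.4) + (0.6)·(0.6) + (3.6)·(3.6) + (-0.4)·(-0.4) + (-2.4)·(-2.4)) / 4 = 21.2/4 = 5.3
  s[A,B] = ((-1.4)·(0) + (0.6)·(0) + (3.6)·(1) + (-0.4)·(0) + (-2.4)·(-1)) / 4 = 6/4 = 1.5
  s[B,B] = ((0)·(0) + (0)·(0) + (1)·(1) + (0)·(0) + (-1)·(-1)) / 4 = 2/4 = 0.5
  Sample standard deviations s_i = √(s[i,i]):
  s(A) = √(5.3) = 2.3022
  s(B) = √(0.5) = 0.7071

Step 3 — r_{ij} = s_{ij} / (s_i · s_j):
  r[A,A] = 1 (diagonal).
  r[A,B] = 1.5 / (2.3022 · 0.7071) = 1.5 / 1.6279 = 0.9214
  r[B,B] = 1 (diagonal).

R is symmetric with unit diagonal. Assembling:

R = [[1, 0.9214],
 [0.9214, 1]]


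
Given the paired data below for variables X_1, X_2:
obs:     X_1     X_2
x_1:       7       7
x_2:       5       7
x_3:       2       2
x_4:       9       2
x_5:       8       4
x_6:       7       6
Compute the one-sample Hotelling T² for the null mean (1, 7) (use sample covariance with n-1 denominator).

Step 1 — sample mean vector:
  mean(X_1) = (7 + 5 + 2 + 9 + 8 + 7) / 6 = 38/6 = 6.3333
  mean(X_2) = (7 + 7 + 2 + 2 + 4 + 6) / 6 = 28/6 = 4.6667
  x̄ = (6.3333, 4.6667),  deviation x̄ - mu_0 = (6.3333, 4.6667) - (1, 7) = (5.3333, -2.3333).

Step 2 — sample covariance matrix, S[i,j] = (1/(n-1)) · Σ_k (x_{k,i} - mean_i) · (x_{k,j} - mean_j), divisor n-1 = 5:
  S[X_1,X_1] = ((0.6667)·(0.6667) + (-1.3333)·(-1.3333) + (-4.3333)·(-4.3333) + (2.6667)·(2.6667) + (1.6667)·(1.6667) + (0.6667)·(0.6667)) / 5 = 31.3333/5 = 6.2667
  S[X_1,X_2] = ((0.6667)·(2.3333) + (-1.3333)·(2.3333) + (-4.3333)·(-2.6667) + (2.6667)·(-2.6667) + (1.6667)·(-0.6667) + (0.6667)·(1.3333)) / 5 = 2.6667/5 = 0.5333
  S[X_2,X_2] = ((2.3333)·(2.3333) + (2.3333)·(2.3333) + (-2.6667)·(-2.6667) + (-2.6667)·(-2.6667) + (-0.6667)·(-0.6667) + (1.3333)·(1.3333)) / 5 = 27.3333/5 = 5.4667
  S = [[6.2667, 0.5333],
 [0.5333, 5.4667]].

Step 3 — invert S. det(S) = 6.2667·5.4667 - (0.5333)² = 33.9733.
  S^{-1} = (1/det) · [[d, -b], [-b, a]] = [[0.1609, -0.0157],
 [-0.0157, 0.1845]].

Step 4 — quadratic form (x̄ - mu_0)^T · S^{-1} · (x̄ - mu_0):
  S^{-1} · (x̄ - mu_0) = (0.8948, -0.5141),
  (x̄ - mu_0)^T · [...] = (5.3333)·(0.8948) + (-2.3333)·(-0.5141) = 5.972.

Step 5 — scale by n: T² = 6 · 5.972 = 35.832.

T² ≈ 35.832


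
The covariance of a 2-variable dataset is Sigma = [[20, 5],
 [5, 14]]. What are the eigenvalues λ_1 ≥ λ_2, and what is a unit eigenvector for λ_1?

Step 1 — characteristic polynomial of 2×2 Sigma:
  det(Sigma - λI) = λ² - trace · λ + det = 0.
  trace = 20 + 14 = 34, det = 20·14 - (5)² = 255.
Step 2 — discriminant:
  Δ = trace² - 4·det = 1156 - 1020 = 136.
Step 3 — eigenvalues:
  λ = (trace ± √Δ)/2 = (34 ± 11.6619)/2,
  λ_1 = 22.831,  λ_2 = 11.169.

Step 4 — unit eigenvector for λ_1: solve (Sigma - λ_1 I)v = 0. First row:
  (20 - 22.831)·v_x + (5)·v_y = 0, i.e. (-2.831)·v_x + (5)·v_y = 0,
  so v ∝ (b, λ_1 - a) = (5, 2.831) = u.
  ||u|| = √((5)² + (2.831)²) = √(33.0143) ≈ 5.7458,
  v_1 = u/||u|| ≈ (0.8702, 0.4927) (||v_1|| = 1).

λ_1 = 22.831,  λ_2 = 11.169;  v_1 ≈ (0.8702, 0.4927)


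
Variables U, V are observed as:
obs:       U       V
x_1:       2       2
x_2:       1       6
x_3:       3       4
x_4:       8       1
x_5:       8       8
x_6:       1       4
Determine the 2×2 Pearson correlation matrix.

Step 1 — column means:
  mean(U) = (2 + 1 + 3 + 8 + 8 + 1) / 6 = 23/6 = 3.8333
  mean(V) = (2 + 6 + 4 + 1 + 8 + 4) / 6 = 25/6 = 4.1667

Step 2 — sample variances and covariances s[i,j] = (1/(n-1)) · Σ_k (x_{k,i} - mean_i) · (x_{k,j} - mean_j), with n-1 = 5:
  s[U,U] = ((-1.8333)·(-1.8333) + (-2.8333)·(-2.8333) + (-0.8333)·(-0.8333) + (4.1667)·(4.1667) + (4.1667)·(4.1667) + (-2.8333)·(-2.8333)) / 5 = 54.8333/5 = 10.9667
  s[U,V] = ((-1.8333)·(-2.1667) + (-2.8333)·(1.8333) + (-0.8333)·(-0.1667) + (4.1667)·(-3.1667) + (4.1667)·(3.8333) + (-2.8333)·(-0.1667)) / 5 = 2.1667/5 = 0.4333
  s[V,V] = ((-2.1667)·(-2.1667) + (1.8333)·(1.8333) + (-0.1667)·(-0.1667) + (-3.1667)·(-3.1667) + (3.8333)·(3.8333) + (-0.1667)·(-0.1667)) / 5 = 32.8333/5 = 6.5667
  Sample standard deviations s_i = √(s[i,i]):
  s(U) = √(10.9667) = 3.3116
  s(V) = √(6.5667) = 2.5626

Step 3 — r_{ij} = s_{ij} / (s_i · s_j):
  r[U,U] = 1 (diagonal).
  r[U,V] = 0.4333 / (3.3116 · 2.5626) = 0.4333 / 8.4861 = 0.0511
  r[V,V] = 1 (diagonal).

R is symmetric with unit diagonal. Assembling:

R = [[1, 0.0511],
 [0.0511, 1]]


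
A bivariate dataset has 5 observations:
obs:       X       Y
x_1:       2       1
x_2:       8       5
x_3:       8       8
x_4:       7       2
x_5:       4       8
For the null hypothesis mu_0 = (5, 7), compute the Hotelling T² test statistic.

Step 1 — sample mean vector:
  mean(X) = (2 + 8 + 8 + 7 + 4) / 5 = 29/5 = 5.8
  mean(Y) = (1 + 5 + 8 + 2 + 8) / 5 = 24/5 = 4.8
  x̄ = (5.8, 4.8),  deviation x̄ - mu_0 = (5.8, 4.8) - (5, 7) = (0.8, -2.2).

Step 2 — sample covariance matrix, S[i,j] = (1/(n-1)) · Σ_k (x_{k,i} - mean_i) · (x_{k,j} - mean_j), divisor n-1 = 4:
  S[X,X] = ((-3.8)·(-3.8) + (2.2)·(2.2) + (2.2)·(2.2) + (1.2)·(1.2) + (-1.8)·(-1.8)) / 4 = 28.8/4 = 7.2
  S[X,Y] = ((-3.8)·(-3.8) + (2.2)·(0.2) + (2.2)·(3.2) + (1.2)·(-2.8) + (-1.8)·(3.2)) / 4 = 12.8/4 = 3.2
  S[Y,Y] = ((-3.8)·(-3.8) + (0.2)·(0.2) + (3.2)·(3.2) + (-2.8)·(-2.8) + (3.2)·(3.2)) / 4 = 42.8/4 = 10.7
  S = [[7.2, 3.2],
 [3.2, 10.7]].

Step 3 — invert S. det(S) = 7.2·10.7 - (3.2)² = 66.8.
  S^{-1} = (1/det) · [[d, -b], [-b, a]] = [[0.1602, -0.0479],
 [-0.0479, 0.1078]].

Step 4 — quadratic form (x̄ - mu_0)^T · S^{-1} · (x̄ - mu_0):
  S^{-1} · (x̄ - mu_0) = (0.2335, -0.2754),
  (x̄ - mu_0)^T · [...] = (0.8)·(0.2335) + (-2.2)·(-0.2754) = 0.7928.

Step 5 — scale by n: T² = 5 · 0.7928 = 3.9641.

T² ≈ 3.9641


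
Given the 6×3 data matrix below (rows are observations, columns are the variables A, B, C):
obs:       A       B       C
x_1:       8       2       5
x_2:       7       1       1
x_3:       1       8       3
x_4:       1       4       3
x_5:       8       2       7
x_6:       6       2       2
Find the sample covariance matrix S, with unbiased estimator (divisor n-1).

Step 1 — column means:
  mean(A) = (8 + 7 + 1 + 1 + 8 + 6) / 6 = 31/6 = 5.1667
  mean(B) = (2 + 1 + 8 + 4 + 2 + 2) / 6 = 19/6 = 3.1667
  mean(C) = (5 + 1 + 3 + 3 + 7 + 2) / 6 = 21/6 = 3.5

Step 2 — sample covariance S[i,j] = (1/(n-1)) · Σ_k (x_{k,i} - mean_i) · (x_{k,j} - mean_j), with n-1 = 5.
  S[A,A] = ((2.8333)·(2.8333) + (1.8333)·(1.8333) + (-4.1667)·(-4.1667) + (-4.1667)·(-4.1667) + (2.8333)·(2.8333) + (0.8333)·(0.8333)) / 5 = 54.8333/5 = 10.9667
  S[A,B] = ((2.8333)·(-1.1667) + (1.8333)·(-2.1667) + (-4.1667)·(4.8333) + (-4.1667)·(0.8333) + (2.8333)·(-1.1667) + (0.8333)·(-1.1667)) / 5 = -35.1667/5 = -7.0333
  S[A,C] = ((2.8333)·(1.5) + (1.8333)·(-2.5) + (-4.1667)·(-0.5) + (-4.1667)·(-0.5) + (2.8333)·(3.5) + (0.8333)·(-1.5)) / 5 = 12.5/5 = 2.5
  S[B,B] = ((-1.1667)·(-1.1667) + (-2.1667)·(-2.1667) + (4.8333)·(4.8333) + (0.8333)·(0.8333) + (-1.1667)·(-1.1667) + (-1.1667)·(-1.1667)) / 5 = 32.8333/5 = 6.5667
  S[B,C] = ((-1.1667)·(1.5) + (-2.1667)·(-2.5) + (4.8333)·(-0.5) + (0.8333)·(-0.5) + (-1.1667)·(3.5) + (-1.1667)·(-1.5)) / 5 = -1.5/5 = -0.3
  S[C,C] = ((1.5)·(1.5) + (-2.5)·(-2.5) + (-0.5)·(-0.5) + (-0.5)·(-0.5) + (3.5)·(3.5) + (-1.5)·(-1.5)) / 5 = 23.5/5 = 4.7

S is symmetric (S[j,i] = S[i,j]). Assembling:

S = [[10.9667, -7.0333, 2.5],
 [-7.0333, 6.5667, -0.3],
 [2.5, -0.3, 4.7]]


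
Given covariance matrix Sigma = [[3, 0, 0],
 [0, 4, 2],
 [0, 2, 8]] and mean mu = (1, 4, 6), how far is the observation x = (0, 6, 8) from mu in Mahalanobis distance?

Step 1 — centre the observation: (x - mu) = (-1, 2, 2).

Step 2 — invert Sigma (cofactor / det for 3×3, or solve directly):
  Sigma^{-1} = [[0.3333, 0, 0],
 [0, 0.2857, -0.0714],
 [0, -0.0714, 0.1429]].

Step 3 — form the quadratic (x - mu)^T · Sigma^{-1} · (x - mu):
  Sigma^{-1} · (x - mu) = (-0.3333, 0.4286, 0.1429).
  (x - mu)^T · [Sigma^{-1} · (x - mu)] = (-1)·(-0.3333) + (2)·(0.4286) + (2)·(0.1429) = 1.4762.

Step 4 — take square root: d = √(1.4762) ≈ 1.215.

d(x, mu) = √(1.4762) ≈ 1.215


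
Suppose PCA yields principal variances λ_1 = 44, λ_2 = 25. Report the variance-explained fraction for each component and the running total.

Step 1 — total variance = trace(Sigma) = Σ λ_i = 44 + 25 = 69.

Step 2 — fraction explained by component i = λ_i / Σ λ:
  PC1: 44/69 = 0.6377
  PC2: 25/69 = 0.3623

Step 3 — cumulative fraction after k components = (λ_1 + ... + λ_k) / Σ λ:
  k = 1: 44/69 = 0.6377
  k = 2: (44 + 25)/69 = 69/69 = 1

Summary (fraction, with percent):

explained: PC1 0.6377 (63.77%), PC2 0.3623 (36.23%);  cumulative: 0.6377, 1


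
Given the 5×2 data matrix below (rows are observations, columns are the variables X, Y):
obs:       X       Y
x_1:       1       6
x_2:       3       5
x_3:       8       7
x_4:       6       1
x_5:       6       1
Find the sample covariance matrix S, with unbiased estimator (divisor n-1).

Step 1 — column means:
  mean(X) = (1 + 3 + 8 + 6 + 6) / 5 = 24/5 = 4.8
  mean(Y) = (6 + 5 + 7 + 1 + 1) / 5 = 20/5 = 4

Step 2 — sample covariance S[i,j] = (1/(n-1)) · Σ_k (x_{k,i} - mean_i) · (x_{k,j} - mean_j), with n-1 = 4.
  S[X,X] = ((-3.8)·(-3.8) + (-1.8)·(-1.8) + (3.2)·(3.2) + (1.2)·(1.2) + (1.2)·(1.2)) / 4 = 30.8/4 = 7.7
  S[X,Y] = ((-3.8)·(2) + (-1.8)·(1) + (3.2)·(3) + (1.2)·(-3) + (1.2)·(-3)) / 4 = -7/4 = -1.75
  S[Y,Y] = ((2)·(2) + (1)·(1) + (3)·(3) + (-3)·(-3) + (-3)·(-3)) / 4 = 32/4 = 8

S is symmetric (S[j,i] = S[i,j]). Assembling:

S = [[7.7, -1.75],
 [-1.75, 8]]


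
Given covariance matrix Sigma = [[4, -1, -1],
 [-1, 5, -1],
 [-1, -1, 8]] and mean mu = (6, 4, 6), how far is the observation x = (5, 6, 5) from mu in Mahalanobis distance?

Step 1 — centre the observation: (x - mu) = (-1, 2, -1).

Step 2 — invert Sigma (cofactor / det for 3×3, or solve directly):
  Sigma^{-1} = [[0.2766, 0.0638, 0.0426],
 [0.0638, 0.2199, 0.0355],
 [0.0426, 0.0355, 0.1348]].

Step 3 — form the quadratic (x - mu)^T · Sigma^{-1} · (x - mu):
  Sigma^{-1} · (x - mu) = (-0.1915, 0.3404, -0.1064).
  (x - mu)^T · [Sigma^{-1} · (x - mu)] = (-1)·(-0.1915) + (2)·(0.3404) + (-1)·(-0.1064) = 0.9787.

Step 4 — take square root: d = √(0.9787) ≈ 0.9893.

d(x, mu) = √(0.9787) ≈ 0.9893


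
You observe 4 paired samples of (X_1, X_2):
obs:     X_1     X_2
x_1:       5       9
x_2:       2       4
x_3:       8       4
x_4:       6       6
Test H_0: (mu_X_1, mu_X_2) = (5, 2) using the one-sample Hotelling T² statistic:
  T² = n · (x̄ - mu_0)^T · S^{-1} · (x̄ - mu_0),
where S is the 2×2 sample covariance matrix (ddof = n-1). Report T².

Step 1 — sample mean vector:
  mean(X_1) = (5 + 2 + 8 + 6) / 4 = 21/4 = 5.25
  mean(X_2) = (9 + 4 + 4 + 6) / 4 = 23/4 = 5.75
  x̄ = (5.25, 5.75),  deviation x̄ - mu_0 = (5.25, 5.75) - (5, 2) = (0.25, 3.75).

Step 2 — sample covariance matrix, S[i,j] = (1/(n-1)) · Σ_k (x_{k,i} - mean_i) · (x_{k,j} - mean_j), divisor n-1 = 3:
  S[X_1,X_1] = ((-0.25)·(-0.25) + (-3.25)·(-3.25) + (2.75)·(2.75) + (0.75)·(0.75)) / 3 = 18.75/3 = 6.25
  S[X_1,X_2] = ((-0.25)·(3.25) + (-3.25)·(-1.75) + (2.75)·(-1.75) + (0.75)·(0.25)) / 3 = 0.25/3 = 0.0833
  S[X_2,X_2] = ((3.25)·(3.25) + (-1.75)·(-1.75) + (-1.75)·(-1.75) + (0.25)·(0.25)) / 3 = 16.75/3 = 5.5833
  S = [[6.25, 0.0833],
 [0.0833, 5.5833]].

Step 3 — invert S. det(S) = 6.25·5.5833 - (0.0833)² = 34.8889.
  S^{-1} = (1/det) · [[d, -b], [-b, a]] = [[0.16, -0.0024],
 [-0.0024, 0.1791]].

Step 4 — quadratic form (x̄ - mu_0)^T · S^{-1} · (x̄ - mu_0):
  S^{-1} · (x̄ - mu_0) = (0.0311, 0.6712),
  (x̄ - mu_0)^T · [...] = (0.25)·(0.0311) + (3.75)·(0.6712) = 2.5247.

Step 5 — scale by n: T² = 4 · 2.5247 = 10.0987.

T² ≈ 10.0987


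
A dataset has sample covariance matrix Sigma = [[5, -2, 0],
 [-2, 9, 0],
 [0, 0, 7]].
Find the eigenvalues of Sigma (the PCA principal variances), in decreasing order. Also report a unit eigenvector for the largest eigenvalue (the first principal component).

Step 1 — characteristic polynomial p(λ) = det(λI - Sigma) = λ³ - tr·λ² + c_1·λ - det, where tr = trace, c_1 = sum of the principal 2×2 minors, det = det(Sigma):
  tr = 5 + 9 + 7 = 21,
  c_1 = (5·9 - (-2)²) + (5·7 - (0)²) + (9·7 - (0)²) = 41 + 35 + 63 = 139,
  det = 5·(9·7 - (0)²) - (-2)·((-2)·7 - (0)·(0)) + (0)·((-2)·(0) - 9·(0)) = 5·(63) - (-2)·(-14) + (0)·(0) = 287.
  So p(λ) = λ³ - 21λ² + 139λ - 287.
Step 2 — look for an integer root (rational root theorem: any rational root is an integer divisor of 287). Testing λ = 7:
  p(7) = 343 - 1029 + 973 - 287 = 0  ✓
  Dividing out (λ - 7): p(λ) = (λ - 7)(λ² - 14λ + 41).
Step 3 — remaining eigenvalues from the quadratic λ² - 14λ + 41 = 0:
  Δ = 14² - 4·41 = 196 - 164 = 32,  λ = (14 ± √32)/2 = (14 ± 5.6569)/2 ≈ 9.8284 or 4.1716.
  Sorted: λ_1 = 9.8284,  λ_2 = 7,  λ_3 = 4.1716  (check: sum = 21 = tr ✓).

Step 4 — unit eigenvector for λ_1 ≈ 9.8284: v spans the null space of (Sigma - λ_1 I), whose rows are
  r_1 = (-4.8284, -2, 0),  r_2 = (-2, -0.8284, 0),  r_3 = (0, 0, -2.8284).
  v is orthogonal to every row, so take v ∝ r_1 × r_3 = ((-2)·(-2.8284) - (0)·(0), (0)·(0) - (-4.8284)·(-2.8284), (-4.8284)·(0) - (-2)·(0)) ≈ (5.6569, -13.6569, 0).
  Let u = (5.6569, -13.6569, 0).
  ||u|| = √((5.6569)² + (-13.6569)² + (0)²) = √(218.5097) ≈ 14.7821,  v_1 = u/||u|| ≈ (0.3827, -0.9239, 0) (||v_1|| = 1).

λ_1 = 9.8284,  λ_2 = 7,  λ_3 = 4.1716;  v_1 ≈ (0.3827, -0.9239, 0)


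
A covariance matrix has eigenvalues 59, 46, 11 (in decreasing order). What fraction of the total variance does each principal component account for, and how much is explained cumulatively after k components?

Step 1 — total variance = trace(Sigma) = Σ λ_i = 59 + 46 + 11 = 116.

Step 2 — fraction explained by component i = λ_i / Σ λ:
  PC1: 59/116 = 0.5086
  PC2: 46/116 = 0.3966
  PC3: 11/116 = 0.0948

Step 3 — cumulative fraction after k components = (λ_1 + ... + λ_k) / Σ λ:
  k = 1: 59/116 = 0.5086
  k = 2: (59 + 46)/116 = 105/116 = 0.9052
  k = 3: (59 + 46 + 11)/116 = 116/116 = 1

Summary (fraction, with percent):

explained: PC1 0.5086 (50.86%), PC2 0.3966 (39.66%), PC3 0.0948 (9.48%);  cumulative: 0.5086, 0.9052, 1


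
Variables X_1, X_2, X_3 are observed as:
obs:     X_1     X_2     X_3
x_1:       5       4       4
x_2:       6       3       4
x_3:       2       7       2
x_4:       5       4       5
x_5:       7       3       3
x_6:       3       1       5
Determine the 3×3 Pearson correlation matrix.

Step 1 — column means:
  mean(X_1) = (5 + 6 + 2 + 5 + 7 + 3) / 6 = 28/6 = 4.6667
  mean(X_2) = (4 + 3 + 7 + 4 + 3 + 1) / 6 = 22/6 = 3.6667
  mean(X_3) = (4 + 4 + 2 + 5 + 3 + 5) / 6 = 23/6 = 3.8333

Step 2 — sample variances and covariances s[i,j] = (1/(n-1)) · Σ_k (x_{k,i} - mean_i) · (x_{k,j} - mean_j), with n-1 = 5:
  s[X_1,X_1] = ((0.3333)·(0.3333) + (1.3333)·(1.3333) + (-2.6667)·(-2.6667) + (0.3333)·(0.3333) + (2.3333)·(2.3333) + (-1.6667)·(-1.6667)) / 5 = 17.3333/5 = 3.4667
  s[X_1,X_2] = ((0.3333)·(0.3333) + (1.3333)·(-0.6667) + (-2.6667)·(3.3333) + (0.3333)·(0.3333) + (2.3333)·(-0.6667) + (-1.6667)·(-2.6667)) / 5 = -6.6667/5 = -1.3333
  s[X_1,X_3] = ((0.3333)·(0.1667) + (1.3333)·(0.1667) + (-2.6667)·(-1.8333) + (0.3333)·(1.1667) + (2.3333)·(-0.8333) + (-1.6667)·(1.1667)) / 5 = 1.6667/5 = 0.3333
  s[X_2,X_2] = ((0.3333)·(0.3333) + (-0.6667)·(-0.6667) + (3.3333)·(3.3333) + (0.3333)·(0.3333) + (-0.6667)·(-0.6667) + (-2.6667)·(-2.6667)) / 5 = 19.3333/5 = 3.8667
  s[X_2,X_3] = ((0.3333)·(0.1667) + (-0.6667)·(0.1667) + (3.3333)·(-1.8333) + (0.3333)·(1.1667) + (-0.6667)·(-0.8333) + (-2.6667)·(1.1667)) / 5 = -8.3333/5 = -1.6667
  s[X_3,X_3] = ((0.1667)·(0.1667) + (0.1667)·(0.1667) + (-1.8333)·(-1.8333) + (1.1667)·(1.1667) + (-0.8333)·(-0.8333) + (1.1667)·(1.1667)) / 5 = 6.8333/5 = 1.3667
  Sample standard deviations s_i = √(s[i,i]):
  s(X_1) = √(3.4667) = 1.8619
  s(X_2) = √(3.8667) = 1.9664
  s(X_3) = √(1.3667) = 1.169

Step 3 — r_{ij} = s_{ij} / (s_i · s_j):
  r[X_1,X_1] = 1 (diagonal).
  r[X_1,X_2] = -1.3333 / (1.8619 · 1.9664) = -1.3333 / 3.6612 = -0.3642
  r[X_1,X_3] = 0.3333 / (1.8619 · 1.169) = 0.3333 / 2.1766 = 0.1531
  r[X_2,X_2] = 1 (diagonal).
  r[X_2,X_3] = -1.6667 / (1.9664 · 1.169) = -1.6667 / 2.2988 = -0.725
  r[X_3,X_3] = 1 (diagonal).

R is symmetric with unit diagonal. Assembling:

R = [[1, -0.3642, 0.1531],
 [-0.3642, 1, -0.725],
 [0.1531, -0.725, 1]]


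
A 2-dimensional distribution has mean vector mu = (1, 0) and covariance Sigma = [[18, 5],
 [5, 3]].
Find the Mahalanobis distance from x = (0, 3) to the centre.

Step 1 — centre the observation: (x - mu) = (-1, 3).

Step 2 — invert Sigma. det(Sigma) = 18·3 - (5)² = 29.
  Sigma^{-1} = (1/det) · [[d, -b], [-b, a]] = [[0.1034, -0.1724],
 [-0.1724, 0.6207]].

Step 3 — form the quadratic (x - mu)^T · Sigma^{-1} · (x - mu):
  Sigma^{-1} · (x - mu) = (-0.6207, 2.0345).
  (x - mu)^T · [Sigma^{-1} · (x - mu)] = (-1)·(-0.6207) + (3)·(2.0345) = 6.7241.

Step 4 — take square root: d = √(6.7241) ≈ 2.5931.

d(x, mu) = √(6.7241) ≈ 2.5931


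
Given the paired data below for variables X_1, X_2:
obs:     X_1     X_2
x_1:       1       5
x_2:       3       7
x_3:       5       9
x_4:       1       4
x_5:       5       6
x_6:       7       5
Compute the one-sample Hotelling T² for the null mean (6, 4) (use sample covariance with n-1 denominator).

Step 1 — sample mean vector:
  mean(X_1) = (1 + 3 + 5 + 1 + 5 + 7) / 6 = 22/6 = 3.6667
  mean(X_2) = (5 + 7 + 9 + 4 + 6 + 5) / 6 = 36/6 = 6
  x̄ = (3.6667, 6),  deviation x̄ - mu_0 = (3.6667, 6) - (6, 4) = (-2.3333, 2).

Step 2 — sample covariance matrix, S[i,j] = (1/(n-1)) · Σ_k (x_{k,i} - mean_i) · (x_{k,j} - mean_j), divisor n-1 = 5:
  S[X_1,X_1] = ((-2.6667)·(-2.6667) + (-0.6667)·(-0.6667) + (1.3333)·(1.3333) + (-2.6667)·(-2.6667) + (1.3333)·(1.3333) + (3.3333)·(3.3333)) / 5 = 29.3333/5 = 5.8667
  S[X_1,X_2] = ((-2.6667)·(-1) + (-0.6667)·(1) + (1.3333)·(3) + (-2.6667)·(-2) + (1.3333)·(0) + (3.3333)·(-1)) / 5 = 8/5 = 1.6
  S[X_2,X_2] = ((-1)·(-1) + (1)·(1) + (3)·(3) + (-2)·(-2) + (0)·(0) + (-1)·(-1)) / 5 = 16/5 = 3.2
  S = [[5.8667, 1.6],
 [1.6, 3.2]].

Step 3 — invert S. det(S) = 5.8667·3.2 - (1.6)² = 16.2133.
  S^{-1} = (1/det) · [[d, -b], [-b, a]] = [[0.1974, -0.0987],
 [-0.0987, 0.3618]].

Step 4 — quadratic form (x̄ - mu_0)^T · S^{-1} · (x̄ - mu_0):
  S^{-1} · (x̄ - mu_0) = (-0.6579, 0.9539),
  (x̄ - mu_0)^T · [...] = (-2.3333)·(-0.6579) + (2)·(0.9539) = 3.443.

Step 5 — scale by n: T² = 6 · 3.443 = 20.6579.

T² ≈ 20.6579


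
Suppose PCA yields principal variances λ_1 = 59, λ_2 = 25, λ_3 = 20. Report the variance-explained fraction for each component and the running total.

Step 1 — total variance = trace(Sigma) = Σ λ_i = 59 + 25 + 20 = 104.

Step 2 — fraction explained by component i = λ_i / Σ λ:
  PC1: 59/104 = 0.5673
  PC2: 25/104 = 0.2404
  PC3: 20/104 = 0.1923

Step 3 — cumulative fraction after k components = (λ_1 + ... + λ_k) / Σ λ:
  k = 1: 59/104 = 0.5673
  k = 2: (59 + 25)/104 = 84/104 = 0.8077
  k = 3: (59 + 25 + 20)/104 = 104/104 = 1

Summary (fraction, with percent):

explained: PC1 0.5673 (56.73%), PC2 0.2404 (24.04%), PC3 0.1923 (19.23%);  cumulative: 0.5673, 0.8077, 1


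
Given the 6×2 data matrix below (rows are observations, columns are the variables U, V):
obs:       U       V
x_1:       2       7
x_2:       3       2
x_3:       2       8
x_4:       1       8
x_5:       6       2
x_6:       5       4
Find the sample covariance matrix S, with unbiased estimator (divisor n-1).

Step 1 — column means:
  mean(U) = (2 + 3 + 2 + 1 + 6 + 5) / 6 = 19/6 = 3.1667
  mean(V) = (7 + 2 + 8 + 8 + 2 + 4) / 6 = 31/6 = 5.1667

Step 2 — sample covariance S[i,j] = (1/(n-1)) · Σ_k (x_{k,i} - mean_i) · (x_{k,j} - mean_j), with n-1 = 5.
  S[U,U] = ((-1.1667)·(-1.1667) + (-0.1667)·(-0.1667) + (-1.1667)·(-1.1667) + (-2.1667)·(-2.1667) + (2.8333)·(2.8333) + (1.8333)·(1.8333)) / 5 = 18.8333/5 = 3.7667
  S[U,V] = ((-1.1667)·(1.8333) + (-0.1667)·(-3.1667) + (-1.1667)·(2.8333) + (-2.1667)·(2.8333) + (2.8333)·(-3.1667) + (1.8333)·(-1.1667)) / 5 = -22.1667/5 = -4.4333
  S[V,V] = ((1.8333)·(1.8333) + (-3.1667)·(-3.1667) + (2.8333)·(2.8333) + (2.8333)·(2.8333) + (-3.1667)·(-3.1667) + (-1.1667)·(-1.1667)) / 5 = 40.8333/5 = 8.1667

S is symmetric (S[j,i] = S[i,j]). Assembling:

S = [[3.7667, -4.4333],
 [-4.4333, 8.1667]]


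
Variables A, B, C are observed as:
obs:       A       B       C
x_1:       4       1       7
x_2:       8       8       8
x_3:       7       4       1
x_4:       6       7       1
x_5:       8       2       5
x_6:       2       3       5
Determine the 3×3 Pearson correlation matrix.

Step 1 — column means:
  mean(A) = (4 + 8 + 7 + 6 + 8 + 2) / 6 = 35/6 = 5.8333
  mean(B) = (1 + 8 + 4 + 7 + 2 + 3) / 6 = 25/6 = 4.1667
  mean(C) = (7 + 8 + 1 + 1 + 5 + 5) / 6 = 27/6 = 4.5

Step 2 — sample variances and covariances s[i,j] = (1/(n-1)) · Σ_k (x_{k,i} - mean_i) · (x_{k,j} - mean_j), with n-1 = 5:
  s[A,A] = ((-1.8333)·(-1.8333) + (2.1667)·(2.1667) + (1.1667)·(1.1667) + (0.1667)·(0.1667) + (2.1667)·(2.1667) + (-3.8333)·(-3.8333)) / 5 = 28.8333/5 = 5.7667
  s[A,B] = ((-1.8333)·(-3.1667) + (2.1667)·(3.8333) + (1.1667)·(-0.1667) + (0.1667)·(2.8333) + (2.1667)·(-2.1667) + (-3.8333)·(-1.1667)) / 5 = 14.1667/5 = 2.8333
  s[A,C] = ((-1.8333)·(2.5) + (2.1667)·(3.5) + (1.1667)·(-3.5) + (0.1667)·(-3.5) + (2.1667)·(0.5) + (-3.8333)·(0.5)) / 5 = -2.5/5 = -0.5
  s[B,B] = ((-3.1667)·(-3.1667) + (3.8333)·(3.8333) + (-0.1667)·(-0.1667) + (2.8333)·(2.8333) + (-2.1667)·(-2.1667) + (-1.1667)·(-1.1667)) / 5 = 38.8333/5 = 7.7667
  s[B,C] = ((-3.1667)·(2.5) + (3.8333)·(3.5) + (-0.1667)·(-3.5) + (2.8333)·(-3.5) + (-2.1667)·(0.5) + (-1.1667)·(0.5)) / 5 = -5.5/5 = -1.1
  s[C,C] = ((2.5)·(2.5) + (3.5)·(3.5) + (-3.5)·(-3.5) + (-3.5)·(-3.5) + (0.5)·(0.5) + (0.5)·(0.5)) / 5 = 43.5/5 = 8.7
  Sample standard deviations s_i = √(s[i,i]):
  s(A) = √(5.7667) = 2.4014
  s(B) = √(7.7667) = 2.7869
  s(C) = √(8.7) = 2.9496

Step 3 — r_{ij} = s_{ij} / (s_i · s_j):
  r[A,A] = 1 (diagonal).
  r[A,B] = 2.8333 / (2.4014 · 2.7869) = 2.8333 / 6.6924 = 0.4234
  r[A,C] = -0.5 / (2.4014 · 2.9496) = -0.5 / 7.0831 = -0.0706
  r[B,B] = 1 (diagonal).
  r[B,C] = -1.1 / (2.7869 · 2.9496) = -1.1 / 8.2201 = -0.1338
  r[C,C] = 1 (diagonal).

R is symmetric with unit diagonal. Assembling:

R = [[1, 0.4234, -0.0706],
 [0.4234, 1, -0.1338],
 [-0.0706, -0.1338, 1]]


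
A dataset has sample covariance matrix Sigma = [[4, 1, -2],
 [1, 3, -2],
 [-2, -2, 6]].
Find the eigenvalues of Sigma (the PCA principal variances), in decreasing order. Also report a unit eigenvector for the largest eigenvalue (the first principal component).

Step 1 — characteristic polynomial p(λ) = det(λI - Sigma) = λ³ - tr·λ² + c_1·λ - det, where tr = trace, c_1 = sum of the principal 2×2 minors, det = det(Sigma):
  tr = 4 + 3 + 6 = 13,
  c_1 = (4·3 - (1)²) + (4·6 - (-2)²) + (3·6 - (-2)²) = 11 + 20 + 14 = 45,
  det = 4·(3·6 - (-2)²) - (1)·((1)·6 - (-2)·(-2)) + (-2)·((1)·(-2) - 3·(-2)) = 4·(14) - (1)·(2) + (-2)·(4) = 46.
  So p(λ) = λ³ - 13λ² + 45λ - 46.
Step 2 — look for an integer root (rational root theorem: any rational root is an integer divisor of 46). Testing λ = 2:
  p(2) = 8 - 52 + 90 - 46 = 0  ✓
  Dividing out (λ - 2): p(λ) = (λ - 2)(λ² - 11λ + 23).
Step 3 — remaining eigenvalues from the quadratic λ² - 11λ + 23 = 0:
  Δ = 11² - 4·23 = 121 - 92 = 29,  λ = (11 ± √29)/2 = (11 ± 5.3852)/2 ≈ 8.1926 or 2.8074.
  Sorted: λ_1 = 8.1926,  λ_2 = 2.8074,  λ_3 = 2  (check: sum = 13 = tr ✓).

Step 4 — unit eigenvector for λ_1 ≈ 8.1926: v spans the null space of (Sigma - λ_1 I), whose rows are
  r_1 = (-4.1926, 1, -2),  r_2 = (1, -5.1926, -2),  r_3 = (-2, -2, -2.1926).
  v is orthogonal to every row, so take v ∝ r_1 × r_2 = ((1)·(-2) - (-2)·(-5.1926), (-2)·(1) - (-4.1926)·(-2), (-4.1926)·(-5.1926) - (1)·(1)) ≈ (-12.3852, -10.3852, 20.7703).
  Rescale (multiply by -1 so the first nonzero entry is positive): u = (12.3852, 10.3852, -20.7703).
  ||u|| = √((12.3852)² + (10.3852)² + (-20.7703)²) = √(692.6505) ≈ 26.3183,  v_1 = u/||u|| ≈ (0.4706, 0.3946, -0.7892) (||v_1|| = 1).

λ_1 = 8.1926,  λ_2 = 2.8074,  λ_3 = 2;  v_1 ≈ (0.4706, 0.3946, -0.7892)
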